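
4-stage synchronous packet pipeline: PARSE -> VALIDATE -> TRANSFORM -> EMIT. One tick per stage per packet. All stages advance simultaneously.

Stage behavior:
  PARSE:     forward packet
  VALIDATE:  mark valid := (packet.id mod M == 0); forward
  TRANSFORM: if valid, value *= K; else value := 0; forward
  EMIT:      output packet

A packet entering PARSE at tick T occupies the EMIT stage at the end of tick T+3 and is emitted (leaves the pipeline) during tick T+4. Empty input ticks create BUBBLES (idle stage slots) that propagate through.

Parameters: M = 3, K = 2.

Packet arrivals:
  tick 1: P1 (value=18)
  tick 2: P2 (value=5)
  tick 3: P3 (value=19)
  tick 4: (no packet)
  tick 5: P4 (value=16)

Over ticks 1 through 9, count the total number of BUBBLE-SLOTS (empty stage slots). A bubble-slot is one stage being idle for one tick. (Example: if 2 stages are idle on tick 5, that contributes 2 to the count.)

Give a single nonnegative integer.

Tick 1: [PARSE:P1(v=18,ok=F), VALIDATE:-, TRANSFORM:-, EMIT:-] out:-; bubbles=3
Tick 2: [PARSE:P2(v=5,ok=F), VALIDATE:P1(v=18,ok=F), TRANSFORM:-, EMIT:-] out:-; bubbles=2
Tick 3: [PARSE:P3(v=19,ok=F), VALIDATE:P2(v=5,ok=F), TRANSFORM:P1(v=0,ok=F), EMIT:-] out:-; bubbles=1
Tick 4: [PARSE:-, VALIDATE:P3(v=19,ok=T), TRANSFORM:P2(v=0,ok=F), EMIT:P1(v=0,ok=F)] out:-; bubbles=1
Tick 5: [PARSE:P4(v=16,ok=F), VALIDATE:-, TRANSFORM:P3(v=38,ok=T), EMIT:P2(v=0,ok=F)] out:P1(v=0); bubbles=1
Tick 6: [PARSE:-, VALIDATE:P4(v=16,ok=F), TRANSFORM:-, EMIT:P3(v=38,ok=T)] out:P2(v=0); bubbles=2
Tick 7: [PARSE:-, VALIDATE:-, TRANSFORM:P4(v=0,ok=F), EMIT:-] out:P3(v=38); bubbles=3
Tick 8: [PARSE:-, VALIDATE:-, TRANSFORM:-, EMIT:P4(v=0,ok=F)] out:-; bubbles=3
Tick 9: [PARSE:-, VALIDATE:-, TRANSFORM:-, EMIT:-] out:P4(v=0); bubbles=4
Total bubble-slots: 20

Answer: 20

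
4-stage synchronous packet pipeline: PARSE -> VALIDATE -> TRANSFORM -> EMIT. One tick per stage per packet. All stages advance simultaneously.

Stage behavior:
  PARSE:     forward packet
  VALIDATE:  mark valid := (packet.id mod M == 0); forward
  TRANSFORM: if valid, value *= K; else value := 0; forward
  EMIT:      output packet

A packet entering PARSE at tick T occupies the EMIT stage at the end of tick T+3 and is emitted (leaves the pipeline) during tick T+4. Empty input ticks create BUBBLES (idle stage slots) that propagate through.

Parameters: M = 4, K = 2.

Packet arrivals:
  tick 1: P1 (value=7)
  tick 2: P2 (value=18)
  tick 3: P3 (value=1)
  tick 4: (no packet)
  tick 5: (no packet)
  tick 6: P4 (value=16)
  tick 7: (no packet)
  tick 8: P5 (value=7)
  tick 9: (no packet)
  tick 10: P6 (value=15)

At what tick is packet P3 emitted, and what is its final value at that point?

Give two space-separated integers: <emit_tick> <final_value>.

Tick 1: [PARSE:P1(v=7,ok=F), VALIDATE:-, TRANSFORM:-, EMIT:-] out:-; in:P1
Tick 2: [PARSE:P2(v=18,ok=F), VALIDATE:P1(v=7,ok=F), TRANSFORM:-, EMIT:-] out:-; in:P2
Tick 3: [PARSE:P3(v=1,ok=F), VALIDATE:P2(v=18,ok=F), TRANSFORM:P1(v=0,ok=F), EMIT:-] out:-; in:P3
Tick 4: [PARSE:-, VALIDATE:P3(v=1,ok=F), TRANSFORM:P2(v=0,ok=F), EMIT:P1(v=0,ok=F)] out:-; in:-
Tick 5: [PARSE:-, VALIDATE:-, TRANSFORM:P3(v=0,ok=F), EMIT:P2(v=0,ok=F)] out:P1(v=0); in:-
Tick 6: [PARSE:P4(v=16,ok=F), VALIDATE:-, TRANSFORM:-, EMIT:P3(v=0,ok=F)] out:P2(v=0); in:P4
Tick 7: [PARSE:-, VALIDATE:P4(v=16,ok=T), TRANSFORM:-, EMIT:-] out:P3(v=0); in:-
Tick 8: [PARSE:P5(v=7,ok=F), VALIDATE:-, TRANSFORM:P4(v=32,ok=T), EMIT:-] out:-; in:P5
Tick 9: [PARSE:-, VALIDATE:P5(v=7,ok=F), TRANSFORM:-, EMIT:P4(v=32,ok=T)] out:-; in:-
Tick 10: [PARSE:P6(v=15,ok=F), VALIDATE:-, TRANSFORM:P5(v=0,ok=F), EMIT:-] out:P4(v=32); in:P6
Tick 11: [PARSE:-, VALIDATE:P6(v=15,ok=F), TRANSFORM:-, EMIT:P5(v=0,ok=F)] out:-; in:-
Tick 12: [PARSE:-, VALIDATE:-, TRANSFORM:P6(v=0,ok=F), EMIT:-] out:P5(v=0); in:-
Tick 13: [PARSE:-, VALIDATE:-, TRANSFORM:-, EMIT:P6(v=0,ok=F)] out:-; in:-
Tick 14: [PARSE:-, VALIDATE:-, TRANSFORM:-, EMIT:-] out:P6(v=0); in:-
P3: arrives tick 3, valid=False (id=3, id%4=3), emit tick 7, final value 0

Answer: 7 0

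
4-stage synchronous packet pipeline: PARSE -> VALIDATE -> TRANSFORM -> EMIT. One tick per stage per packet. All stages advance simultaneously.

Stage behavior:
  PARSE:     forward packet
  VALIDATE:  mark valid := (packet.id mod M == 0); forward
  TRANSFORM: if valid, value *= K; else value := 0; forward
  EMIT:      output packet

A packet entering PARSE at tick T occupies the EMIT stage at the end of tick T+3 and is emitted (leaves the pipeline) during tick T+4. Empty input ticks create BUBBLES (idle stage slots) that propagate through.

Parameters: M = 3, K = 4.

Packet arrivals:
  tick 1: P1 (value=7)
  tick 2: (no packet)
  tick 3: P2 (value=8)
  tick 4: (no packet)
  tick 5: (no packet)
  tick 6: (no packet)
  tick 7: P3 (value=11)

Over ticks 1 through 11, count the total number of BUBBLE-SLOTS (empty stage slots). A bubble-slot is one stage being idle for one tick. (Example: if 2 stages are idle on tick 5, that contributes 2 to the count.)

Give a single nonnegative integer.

Tick 1: [PARSE:P1(v=7,ok=F), VALIDATE:-, TRANSFORM:-, EMIT:-] out:-; bubbles=3
Tick 2: [PARSE:-, VALIDATE:P1(v=7,ok=F), TRANSFORM:-, EMIT:-] out:-; bubbles=3
Tick 3: [PARSE:P2(v=8,ok=F), VALIDATE:-, TRANSFORM:P1(v=0,ok=F), EMIT:-] out:-; bubbles=2
Tick 4: [PARSE:-, VALIDATE:P2(v=8,ok=F), TRANSFORM:-, EMIT:P1(v=0,ok=F)] out:-; bubbles=2
Tick 5: [PARSE:-, VALIDATE:-, TRANSFORM:P2(v=0,ok=F), EMIT:-] out:P1(v=0); bubbles=3
Tick 6: [PARSE:-, VALIDATE:-, TRANSFORM:-, EMIT:P2(v=0,ok=F)] out:-; bubbles=3
Tick 7: [PARSE:P3(v=11,ok=F), VALIDATE:-, TRANSFORM:-, EMIT:-] out:P2(v=0); bubbles=3
Tick 8: [PARSE:-, VALIDATE:P3(v=11,ok=T), TRANSFORM:-, EMIT:-] out:-; bubbles=3
Tick 9: [PARSE:-, VALIDATE:-, TRANSFORM:P3(v=44,ok=T), EMIT:-] out:-; bubbles=3
Tick 10: [PARSE:-, VALIDATE:-, TRANSFORM:-, EMIT:P3(v=44,ok=T)] out:-; bubbles=3
Tick 11: [PARSE:-, VALIDATE:-, TRANSFORM:-, EMIT:-] out:P3(v=44); bubbles=4
Total bubble-slots: 32

Answer: 32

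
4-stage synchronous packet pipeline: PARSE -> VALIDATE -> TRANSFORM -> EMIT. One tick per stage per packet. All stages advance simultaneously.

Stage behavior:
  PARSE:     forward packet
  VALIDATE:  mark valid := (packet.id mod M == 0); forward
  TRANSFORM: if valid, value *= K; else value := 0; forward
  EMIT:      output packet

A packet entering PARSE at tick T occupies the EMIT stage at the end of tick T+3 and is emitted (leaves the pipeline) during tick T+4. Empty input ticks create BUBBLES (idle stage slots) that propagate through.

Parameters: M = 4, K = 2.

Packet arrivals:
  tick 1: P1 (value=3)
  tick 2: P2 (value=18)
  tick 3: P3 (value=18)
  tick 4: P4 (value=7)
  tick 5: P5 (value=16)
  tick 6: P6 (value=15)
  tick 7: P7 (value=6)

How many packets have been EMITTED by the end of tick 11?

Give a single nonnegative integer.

Tick 1: [PARSE:P1(v=3,ok=F), VALIDATE:-, TRANSFORM:-, EMIT:-] out:-; in:P1
Tick 2: [PARSE:P2(v=18,ok=F), VALIDATE:P1(v=3,ok=F), TRANSFORM:-, EMIT:-] out:-; in:P2
Tick 3: [PARSE:P3(v=18,ok=F), VALIDATE:P2(v=18,ok=F), TRANSFORM:P1(v=0,ok=F), EMIT:-] out:-; in:P3
Tick 4: [PARSE:P4(v=7,ok=F), VALIDATE:P3(v=18,ok=F), TRANSFORM:P2(v=0,ok=F), EMIT:P1(v=0,ok=F)] out:-; in:P4
Tick 5: [PARSE:P5(v=16,ok=F), VALIDATE:P4(v=7,ok=T), TRANSFORM:P3(v=0,ok=F), EMIT:P2(v=0,ok=F)] out:P1(v=0); in:P5
Tick 6: [PARSE:P6(v=15,ok=F), VALIDATE:P5(v=16,ok=F), TRANSFORM:P4(v=14,ok=T), EMIT:P3(v=0,ok=F)] out:P2(v=0); in:P6
Tick 7: [PARSE:P7(v=6,ok=F), VALIDATE:P6(v=15,ok=F), TRANSFORM:P5(v=0,ok=F), EMIT:P4(v=14,ok=T)] out:P3(v=0); in:P7
Tick 8: [PARSE:-, VALIDATE:P7(v=6,ok=F), TRANSFORM:P6(v=0,ok=F), EMIT:P5(v=0,ok=F)] out:P4(v=14); in:-
Tick 9: [PARSE:-, VALIDATE:-, TRANSFORM:P7(v=0,ok=F), EMIT:P6(v=0,ok=F)] out:P5(v=0); in:-
Tick 10: [PARSE:-, VALIDATE:-, TRANSFORM:-, EMIT:P7(v=0,ok=F)] out:P6(v=0); in:-
Tick 11: [PARSE:-, VALIDATE:-, TRANSFORM:-, EMIT:-] out:P7(v=0); in:-
Emitted by tick 11: ['P1', 'P2', 'P3', 'P4', 'P5', 'P6', 'P7']

Answer: 7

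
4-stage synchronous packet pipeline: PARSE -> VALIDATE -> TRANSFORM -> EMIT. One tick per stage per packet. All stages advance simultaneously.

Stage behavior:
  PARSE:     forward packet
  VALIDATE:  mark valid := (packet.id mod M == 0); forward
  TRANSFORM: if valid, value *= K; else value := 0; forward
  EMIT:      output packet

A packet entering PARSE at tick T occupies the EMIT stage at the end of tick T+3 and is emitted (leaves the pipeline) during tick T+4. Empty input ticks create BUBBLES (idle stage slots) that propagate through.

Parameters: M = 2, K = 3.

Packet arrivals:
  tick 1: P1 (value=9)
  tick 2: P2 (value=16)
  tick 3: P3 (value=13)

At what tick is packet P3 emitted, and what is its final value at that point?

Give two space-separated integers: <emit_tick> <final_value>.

Tick 1: [PARSE:P1(v=9,ok=F), VALIDATE:-, TRANSFORM:-, EMIT:-] out:-; in:P1
Tick 2: [PARSE:P2(v=16,ok=F), VALIDATE:P1(v=9,ok=F), TRANSFORM:-, EMIT:-] out:-; in:P2
Tick 3: [PARSE:P3(v=13,ok=F), VALIDATE:P2(v=16,ok=T), TRANSFORM:P1(v=0,ok=F), EMIT:-] out:-; in:P3
Tick 4: [PARSE:-, VALIDATE:P3(v=13,ok=F), TRANSFORM:P2(v=48,ok=T), EMIT:P1(v=0,ok=F)] out:-; in:-
Tick 5: [PARSE:-, VALIDATE:-, TRANSFORM:P3(v=0,ok=F), EMIT:P2(v=48,ok=T)] out:P1(v=0); in:-
Tick 6: [PARSE:-, VALIDATE:-, TRANSFORM:-, EMIT:P3(v=0,ok=F)] out:P2(v=48); in:-
Tick 7: [PARSE:-, VALIDATE:-, TRANSFORM:-, EMIT:-] out:P3(v=0); in:-
P3: arrives tick 3, valid=False (id=3, id%2=1), emit tick 7, final value 0

Answer: 7 0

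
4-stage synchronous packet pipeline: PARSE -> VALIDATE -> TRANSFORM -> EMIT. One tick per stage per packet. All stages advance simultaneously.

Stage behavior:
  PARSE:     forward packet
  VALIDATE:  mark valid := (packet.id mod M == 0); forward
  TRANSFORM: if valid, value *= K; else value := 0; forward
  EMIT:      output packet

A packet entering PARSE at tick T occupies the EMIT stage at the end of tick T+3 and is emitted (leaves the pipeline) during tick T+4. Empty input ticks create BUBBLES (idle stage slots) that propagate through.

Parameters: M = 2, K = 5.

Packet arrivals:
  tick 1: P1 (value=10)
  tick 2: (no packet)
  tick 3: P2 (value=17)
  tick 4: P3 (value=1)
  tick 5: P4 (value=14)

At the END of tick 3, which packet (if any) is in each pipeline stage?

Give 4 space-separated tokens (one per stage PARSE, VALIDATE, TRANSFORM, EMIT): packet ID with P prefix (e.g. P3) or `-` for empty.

Tick 1: [PARSE:P1(v=10,ok=F), VALIDATE:-, TRANSFORM:-, EMIT:-] out:-; in:P1
Tick 2: [PARSE:-, VALIDATE:P1(v=10,ok=F), TRANSFORM:-, EMIT:-] out:-; in:-
Tick 3: [PARSE:P2(v=17,ok=F), VALIDATE:-, TRANSFORM:P1(v=0,ok=F), EMIT:-] out:-; in:P2
At end of tick 3: ['P2', '-', 'P1', '-']

Answer: P2 - P1 -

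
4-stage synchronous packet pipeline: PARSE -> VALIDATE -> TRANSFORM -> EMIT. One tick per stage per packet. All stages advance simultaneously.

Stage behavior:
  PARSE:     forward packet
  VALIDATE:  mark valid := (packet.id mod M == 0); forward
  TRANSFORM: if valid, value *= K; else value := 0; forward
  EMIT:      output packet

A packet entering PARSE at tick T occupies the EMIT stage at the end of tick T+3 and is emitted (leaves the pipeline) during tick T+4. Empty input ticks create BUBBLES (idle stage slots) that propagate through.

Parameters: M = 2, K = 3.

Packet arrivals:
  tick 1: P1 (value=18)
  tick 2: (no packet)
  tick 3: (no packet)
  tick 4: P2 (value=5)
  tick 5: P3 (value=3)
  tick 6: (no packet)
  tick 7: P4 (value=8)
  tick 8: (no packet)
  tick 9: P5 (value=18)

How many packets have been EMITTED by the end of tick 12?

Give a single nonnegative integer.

Tick 1: [PARSE:P1(v=18,ok=F), VALIDATE:-, TRANSFORM:-, EMIT:-] out:-; in:P1
Tick 2: [PARSE:-, VALIDATE:P1(v=18,ok=F), TRANSFORM:-, EMIT:-] out:-; in:-
Tick 3: [PARSE:-, VALIDATE:-, TRANSFORM:P1(v=0,ok=F), EMIT:-] out:-; in:-
Tick 4: [PARSE:P2(v=5,ok=F), VALIDATE:-, TRANSFORM:-, EMIT:P1(v=0,ok=F)] out:-; in:P2
Tick 5: [PARSE:P3(v=3,ok=F), VALIDATE:P2(v=5,ok=T), TRANSFORM:-, EMIT:-] out:P1(v=0); in:P3
Tick 6: [PARSE:-, VALIDATE:P3(v=3,ok=F), TRANSFORM:P2(v=15,ok=T), EMIT:-] out:-; in:-
Tick 7: [PARSE:P4(v=8,ok=F), VALIDATE:-, TRANSFORM:P3(v=0,ok=F), EMIT:P2(v=15,ok=T)] out:-; in:P4
Tick 8: [PARSE:-, VALIDATE:P4(v=8,ok=T), TRANSFORM:-, EMIT:P3(v=0,ok=F)] out:P2(v=15); in:-
Tick 9: [PARSE:P5(v=18,ok=F), VALIDATE:-, TRANSFORM:P4(v=24,ok=T), EMIT:-] out:P3(v=0); in:P5
Tick 10: [PARSE:-, VALIDATE:P5(v=18,ok=F), TRANSFORM:-, EMIT:P4(v=24,ok=T)] out:-; in:-
Tick 11: [PARSE:-, VALIDATE:-, TRANSFORM:P5(v=0,ok=F), EMIT:-] out:P4(v=24); in:-
Tick 12: [PARSE:-, VALIDATE:-, TRANSFORM:-, EMIT:P5(v=0,ok=F)] out:-; in:-
Emitted by tick 12: ['P1', 'P2', 'P3', 'P4']

Answer: 4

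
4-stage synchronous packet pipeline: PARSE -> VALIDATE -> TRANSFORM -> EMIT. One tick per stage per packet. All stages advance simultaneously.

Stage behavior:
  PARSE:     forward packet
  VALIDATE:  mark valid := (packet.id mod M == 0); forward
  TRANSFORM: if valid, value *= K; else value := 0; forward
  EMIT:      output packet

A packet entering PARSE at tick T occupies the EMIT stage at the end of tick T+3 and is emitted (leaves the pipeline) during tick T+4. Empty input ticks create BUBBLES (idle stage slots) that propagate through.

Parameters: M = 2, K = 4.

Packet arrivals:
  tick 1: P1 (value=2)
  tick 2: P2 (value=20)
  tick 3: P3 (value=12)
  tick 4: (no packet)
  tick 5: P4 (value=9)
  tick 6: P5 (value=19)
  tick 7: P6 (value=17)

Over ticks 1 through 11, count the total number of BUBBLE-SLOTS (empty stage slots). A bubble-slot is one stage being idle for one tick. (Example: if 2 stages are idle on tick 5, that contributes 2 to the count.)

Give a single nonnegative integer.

Tick 1: [PARSE:P1(v=2,ok=F), VALIDATE:-, TRANSFORM:-, EMIT:-] out:-; bubbles=3
Tick 2: [PARSE:P2(v=20,ok=F), VALIDATE:P1(v=2,ok=F), TRANSFORM:-, EMIT:-] out:-; bubbles=2
Tick 3: [PARSE:P3(v=12,ok=F), VALIDATE:P2(v=20,ok=T), TRANSFORM:P1(v=0,ok=F), EMIT:-] out:-; bubbles=1
Tick 4: [PARSE:-, VALIDATE:P3(v=12,ok=F), TRANSFORM:P2(v=80,ok=T), EMIT:P1(v=0,ok=F)] out:-; bubbles=1
Tick 5: [PARSE:P4(v=9,ok=F), VALIDATE:-, TRANSFORM:P3(v=0,ok=F), EMIT:P2(v=80,ok=T)] out:P1(v=0); bubbles=1
Tick 6: [PARSE:P5(v=19,ok=F), VALIDATE:P4(v=9,ok=T), TRANSFORM:-, EMIT:P3(v=0,ok=F)] out:P2(v=80); bubbles=1
Tick 7: [PARSE:P6(v=17,ok=F), VALIDATE:P5(v=19,ok=F), TRANSFORM:P4(v=36,ok=T), EMIT:-] out:P3(v=0); bubbles=1
Tick 8: [PARSE:-, VALIDATE:P6(v=17,ok=T), TRANSFORM:P5(v=0,ok=F), EMIT:P4(v=36,ok=T)] out:-; bubbles=1
Tick 9: [PARSE:-, VALIDATE:-, TRANSFORM:P6(v=68,ok=T), EMIT:P5(v=0,ok=F)] out:P4(v=36); bubbles=2
Tick 10: [PARSE:-, VALIDATE:-, TRANSFORM:-, EMIT:P6(v=68,ok=T)] out:P5(v=0); bubbles=3
Tick 11: [PARSE:-, VALIDATE:-, TRANSFORM:-, EMIT:-] out:P6(v=68); bubbles=4
Total bubble-slots: 20

Answer: 20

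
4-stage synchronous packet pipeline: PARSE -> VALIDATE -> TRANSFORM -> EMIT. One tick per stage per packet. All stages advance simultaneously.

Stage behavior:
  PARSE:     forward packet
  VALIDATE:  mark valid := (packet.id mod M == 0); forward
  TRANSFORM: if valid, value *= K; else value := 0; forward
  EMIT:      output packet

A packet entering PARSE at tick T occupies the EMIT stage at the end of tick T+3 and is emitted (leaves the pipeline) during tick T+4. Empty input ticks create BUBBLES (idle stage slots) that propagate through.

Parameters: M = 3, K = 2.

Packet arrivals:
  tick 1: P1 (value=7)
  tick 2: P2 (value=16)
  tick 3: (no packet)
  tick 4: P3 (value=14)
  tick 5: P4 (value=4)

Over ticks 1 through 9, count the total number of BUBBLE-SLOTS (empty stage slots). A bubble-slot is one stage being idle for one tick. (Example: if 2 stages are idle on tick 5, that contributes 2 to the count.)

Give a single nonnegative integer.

Tick 1: [PARSE:P1(v=7,ok=F), VALIDATE:-, TRANSFORM:-, EMIT:-] out:-; bubbles=3
Tick 2: [PARSE:P2(v=16,ok=F), VALIDATE:P1(v=7,ok=F), TRANSFORM:-, EMIT:-] out:-; bubbles=2
Tick 3: [PARSE:-, VALIDATE:P2(v=16,ok=F), TRANSFORM:P1(v=0,ok=F), EMIT:-] out:-; bubbles=2
Tick 4: [PARSE:P3(v=14,ok=F), VALIDATE:-, TRANSFORM:P2(v=0,ok=F), EMIT:P1(v=0,ok=F)] out:-; bubbles=1
Tick 5: [PARSE:P4(v=4,ok=F), VALIDATE:P3(v=14,ok=T), TRANSFORM:-, EMIT:P2(v=0,ok=F)] out:P1(v=0); bubbles=1
Tick 6: [PARSE:-, VALIDATE:P4(v=4,ok=F), TRANSFORM:P3(v=28,ok=T), EMIT:-] out:P2(v=0); bubbles=2
Tick 7: [PARSE:-, VALIDATE:-, TRANSFORM:P4(v=0,ok=F), EMIT:P3(v=28,ok=T)] out:-; bubbles=2
Tick 8: [PARSE:-, VALIDATE:-, TRANSFORM:-, EMIT:P4(v=0,ok=F)] out:P3(v=28); bubbles=3
Tick 9: [PARSE:-, VALIDATE:-, TRANSFORM:-, EMIT:-] out:P4(v=0); bubbles=4
Total bubble-slots: 20

Answer: 20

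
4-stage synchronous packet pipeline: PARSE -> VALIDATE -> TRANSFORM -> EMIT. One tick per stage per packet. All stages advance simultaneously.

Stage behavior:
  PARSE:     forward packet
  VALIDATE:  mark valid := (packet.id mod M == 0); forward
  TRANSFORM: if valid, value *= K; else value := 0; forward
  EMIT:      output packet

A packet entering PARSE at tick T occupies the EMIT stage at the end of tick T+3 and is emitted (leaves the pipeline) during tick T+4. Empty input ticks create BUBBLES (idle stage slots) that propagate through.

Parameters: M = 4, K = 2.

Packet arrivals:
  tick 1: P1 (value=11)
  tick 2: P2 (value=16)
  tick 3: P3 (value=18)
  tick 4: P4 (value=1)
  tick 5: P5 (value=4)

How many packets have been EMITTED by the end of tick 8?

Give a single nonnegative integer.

Tick 1: [PARSE:P1(v=11,ok=F), VALIDATE:-, TRANSFORM:-, EMIT:-] out:-; in:P1
Tick 2: [PARSE:P2(v=16,ok=F), VALIDATE:P1(v=11,ok=F), TRANSFORM:-, EMIT:-] out:-; in:P2
Tick 3: [PARSE:P3(v=18,ok=F), VALIDATE:P2(v=16,ok=F), TRANSFORM:P1(v=0,ok=F), EMIT:-] out:-; in:P3
Tick 4: [PARSE:P4(v=1,ok=F), VALIDATE:P3(v=18,ok=F), TRANSFORM:P2(v=0,ok=F), EMIT:P1(v=0,ok=F)] out:-; in:P4
Tick 5: [PARSE:P5(v=4,ok=F), VALIDATE:P4(v=1,ok=T), TRANSFORM:P3(v=0,ok=F), EMIT:P2(v=0,ok=F)] out:P1(v=0); in:P5
Tick 6: [PARSE:-, VALIDATE:P5(v=4,ok=F), TRANSFORM:P4(v=2,ok=T), EMIT:P3(v=0,ok=F)] out:P2(v=0); in:-
Tick 7: [PARSE:-, VALIDATE:-, TRANSFORM:P5(v=0,ok=F), EMIT:P4(v=2,ok=T)] out:P3(v=0); in:-
Tick 8: [PARSE:-, VALIDATE:-, TRANSFORM:-, EMIT:P5(v=0,ok=F)] out:P4(v=2); in:-
Emitted by tick 8: ['P1', 'P2', 'P3', 'P4']

Answer: 4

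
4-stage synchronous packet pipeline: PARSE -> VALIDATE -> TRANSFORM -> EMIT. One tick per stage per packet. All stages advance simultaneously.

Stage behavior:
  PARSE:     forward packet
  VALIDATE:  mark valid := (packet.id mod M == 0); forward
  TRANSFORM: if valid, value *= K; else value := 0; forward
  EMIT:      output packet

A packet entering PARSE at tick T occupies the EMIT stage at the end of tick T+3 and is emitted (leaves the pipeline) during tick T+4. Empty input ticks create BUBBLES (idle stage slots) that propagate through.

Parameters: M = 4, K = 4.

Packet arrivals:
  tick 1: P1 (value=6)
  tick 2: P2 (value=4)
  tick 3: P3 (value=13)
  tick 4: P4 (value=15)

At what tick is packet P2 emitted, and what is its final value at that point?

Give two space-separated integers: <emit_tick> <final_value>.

Answer: 6 0

Derivation:
Tick 1: [PARSE:P1(v=6,ok=F), VALIDATE:-, TRANSFORM:-, EMIT:-] out:-; in:P1
Tick 2: [PARSE:P2(v=4,ok=F), VALIDATE:P1(v=6,ok=F), TRANSFORM:-, EMIT:-] out:-; in:P2
Tick 3: [PARSE:P3(v=13,ok=F), VALIDATE:P2(v=4,ok=F), TRANSFORM:P1(v=0,ok=F), EMIT:-] out:-; in:P3
Tick 4: [PARSE:P4(v=15,ok=F), VALIDATE:P3(v=13,ok=F), TRANSFORM:P2(v=0,ok=F), EMIT:P1(v=0,ok=F)] out:-; in:P4
Tick 5: [PARSE:-, VALIDATE:P4(v=15,ok=T), TRANSFORM:P3(v=0,ok=F), EMIT:P2(v=0,ok=F)] out:P1(v=0); in:-
Tick 6: [PARSE:-, VALIDATE:-, TRANSFORM:P4(v=60,ok=T), EMIT:P3(v=0,ok=F)] out:P2(v=0); in:-
Tick 7: [PARSE:-, VALIDATE:-, TRANSFORM:-, EMIT:P4(v=60,ok=T)] out:P3(v=0); in:-
Tick 8: [PARSE:-, VALIDATE:-, TRANSFORM:-, EMIT:-] out:P4(v=60); in:-
P2: arrives tick 2, valid=False (id=2, id%4=2), emit tick 6, final value 0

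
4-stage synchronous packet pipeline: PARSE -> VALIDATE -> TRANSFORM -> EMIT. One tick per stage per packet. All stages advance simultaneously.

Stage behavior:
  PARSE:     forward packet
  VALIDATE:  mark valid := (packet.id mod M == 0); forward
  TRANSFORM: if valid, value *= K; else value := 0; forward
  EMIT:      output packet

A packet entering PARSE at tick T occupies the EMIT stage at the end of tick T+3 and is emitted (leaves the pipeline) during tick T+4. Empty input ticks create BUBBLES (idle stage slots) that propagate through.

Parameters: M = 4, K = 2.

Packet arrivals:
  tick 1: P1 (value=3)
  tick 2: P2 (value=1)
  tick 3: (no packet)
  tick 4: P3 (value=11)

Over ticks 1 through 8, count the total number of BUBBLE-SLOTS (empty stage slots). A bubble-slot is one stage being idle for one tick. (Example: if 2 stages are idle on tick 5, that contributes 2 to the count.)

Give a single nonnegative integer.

Answer: 20

Derivation:
Tick 1: [PARSE:P1(v=3,ok=F), VALIDATE:-, TRANSFORM:-, EMIT:-] out:-; bubbles=3
Tick 2: [PARSE:P2(v=1,ok=F), VALIDATE:P1(v=3,ok=F), TRANSFORM:-, EMIT:-] out:-; bubbles=2
Tick 3: [PARSE:-, VALIDATE:P2(v=1,ok=F), TRANSFORM:P1(v=0,ok=F), EMIT:-] out:-; bubbles=2
Tick 4: [PARSE:P3(v=11,ok=F), VALIDATE:-, TRANSFORM:P2(v=0,ok=F), EMIT:P1(v=0,ok=F)] out:-; bubbles=1
Tick 5: [PARSE:-, VALIDATE:P3(v=11,ok=F), TRANSFORM:-, EMIT:P2(v=0,ok=F)] out:P1(v=0); bubbles=2
Tick 6: [PARSE:-, VALIDATE:-, TRANSFORM:P3(v=0,ok=F), EMIT:-] out:P2(v=0); bubbles=3
Tick 7: [PARSE:-, VALIDATE:-, TRANSFORM:-, EMIT:P3(v=0,ok=F)] out:-; bubbles=3
Tick 8: [PARSE:-, VALIDATE:-, TRANSFORM:-, EMIT:-] out:P3(v=0); bubbles=4
Total bubble-slots: 20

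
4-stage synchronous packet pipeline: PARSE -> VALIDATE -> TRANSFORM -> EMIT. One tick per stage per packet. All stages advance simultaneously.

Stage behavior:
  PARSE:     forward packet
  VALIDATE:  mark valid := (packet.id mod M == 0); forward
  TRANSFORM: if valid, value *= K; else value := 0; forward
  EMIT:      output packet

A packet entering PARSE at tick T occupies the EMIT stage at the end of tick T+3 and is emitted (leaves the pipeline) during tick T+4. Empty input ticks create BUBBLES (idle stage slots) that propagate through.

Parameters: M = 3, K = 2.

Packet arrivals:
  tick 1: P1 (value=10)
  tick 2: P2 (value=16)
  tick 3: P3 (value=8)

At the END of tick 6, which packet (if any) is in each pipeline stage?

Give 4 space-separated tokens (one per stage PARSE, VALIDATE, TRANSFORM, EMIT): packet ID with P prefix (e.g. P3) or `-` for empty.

Tick 1: [PARSE:P1(v=10,ok=F), VALIDATE:-, TRANSFORM:-, EMIT:-] out:-; in:P1
Tick 2: [PARSE:P2(v=16,ok=F), VALIDATE:P1(v=10,ok=F), TRANSFORM:-, EMIT:-] out:-; in:P2
Tick 3: [PARSE:P3(v=8,ok=F), VALIDATE:P2(v=16,ok=F), TRANSFORM:P1(v=0,ok=F), EMIT:-] out:-; in:P3
Tick 4: [PARSE:-, VALIDATE:P3(v=8,ok=T), TRANSFORM:P2(v=0,ok=F), EMIT:P1(v=0,ok=F)] out:-; in:-
Tick 5: [PARSE:-, VALIDATE:-, TRANSFORM:P3(v=16,ok=T), EMIT:P2(v=0,ok=F)] out:P1(v=0); in:-
Tick 6: [PARSE:-, VALIDATE:-, TRANSFORM:-, EMIT:P3(v=16,ok=T)] out:P2(v=0); in:-
At end of tick 6: ['-', '-', '-', 'P3']

Answer: - - - P3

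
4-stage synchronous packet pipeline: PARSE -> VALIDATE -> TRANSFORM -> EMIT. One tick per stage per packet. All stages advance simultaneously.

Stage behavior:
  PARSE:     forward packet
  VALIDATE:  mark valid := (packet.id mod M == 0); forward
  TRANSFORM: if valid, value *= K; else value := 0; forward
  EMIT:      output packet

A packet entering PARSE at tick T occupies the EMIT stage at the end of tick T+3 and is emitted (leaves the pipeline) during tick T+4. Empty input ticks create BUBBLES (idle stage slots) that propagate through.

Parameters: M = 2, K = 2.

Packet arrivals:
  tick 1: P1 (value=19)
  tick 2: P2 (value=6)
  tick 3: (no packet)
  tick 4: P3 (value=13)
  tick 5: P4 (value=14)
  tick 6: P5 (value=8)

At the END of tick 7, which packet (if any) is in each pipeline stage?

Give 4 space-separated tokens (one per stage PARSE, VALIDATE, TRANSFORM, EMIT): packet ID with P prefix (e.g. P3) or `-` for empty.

Tick 1: [PARSE:P1(v=19,ok=F), VALIDATE:-, TRANSFORM:-, EMIT:-] out:-; in:P1
Tick 2: [PARSE:P2(v=6,ok=F), VALIDATE:P1(v=19,ok=F), TRANSFORM:-, EMIT:-] out:-; in:P2
Tick 3: [PARSE:-, VALIDATE:P2(v=6,ok=T), TRANSFORM:P1(v=0,ok=F), EMIT:-] out:-; in:-
Tick 4: [PARSE:P3(v=13,ok=F), VALIDATE:-, TRANSFORM:P2(v=12,ok=T), EMIT:P1(v=0,ok=F)] out:-; in:P3
Tick 5: [PARSE:P4(v=14,ok=F), VALIDATE:P3(v=13,ok=F), TRANSFORM:-, EMIT:P2(v=12,ok=T)] out:P1(v=0); in:P4
Tick 6: [PARSE:P5(v=8,ok=F), VALIDATE:P4(v=14,ok=T), TRANSFORM:P3(v=0,ok=F), EMIT:-] out:P2(v=12); in:P5
Tick 7: [PARSE:-, VALIDATE:P5(v=8,ok=F), TRANSFORM:P4(v=28,ok=T), EMIT:P3(v=0,ok=F)] out:-; in:-
At end of tick 7: ['-', 'P5', 'P4', 'P3']

Answer: - P5 P4 P3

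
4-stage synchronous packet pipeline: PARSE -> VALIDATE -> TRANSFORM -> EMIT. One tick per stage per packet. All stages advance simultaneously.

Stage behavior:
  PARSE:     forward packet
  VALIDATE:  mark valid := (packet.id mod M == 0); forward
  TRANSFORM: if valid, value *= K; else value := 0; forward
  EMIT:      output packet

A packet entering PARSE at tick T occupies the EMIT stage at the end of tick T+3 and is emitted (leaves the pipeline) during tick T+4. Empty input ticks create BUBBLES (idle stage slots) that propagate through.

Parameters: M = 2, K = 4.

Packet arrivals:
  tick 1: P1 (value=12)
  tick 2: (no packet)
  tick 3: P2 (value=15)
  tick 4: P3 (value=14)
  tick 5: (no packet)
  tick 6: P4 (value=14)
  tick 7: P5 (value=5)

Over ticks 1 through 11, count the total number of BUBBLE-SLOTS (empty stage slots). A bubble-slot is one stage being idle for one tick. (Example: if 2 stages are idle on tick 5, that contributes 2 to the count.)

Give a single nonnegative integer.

Answer: 24

Derivation:
Tick 1: [PARSE:P1(v=12,ok=F), VALIDATE:-, TRANSFORM:-, EMIT:-] out:-; bubbles=3
Tick 2: [PARSE:-, VALIDATE:P1(v=12,ok=F), TRANSFORM:-, EMIT:-] out:-; bubbles=3
Tick 3: [PARSE:P2(v=15,ok=F), VALIDATE:-, TRANSFORM:P1(v=0,ok=F), EMIT:-] out:-; bubbles=2
Tick 4: [PARSE:P3(v=14,ok=F), VALIDATE:P2(v=15,ok=T), TRANSFORM:-, EMIT:P1(v=0,ok=F)] out:-; bubbles=1
Tick 5: [PARSE:-, VALIDATE:P3(v=14,ok=F), TRANSFORM:P2(v=60,ok=T), EMIT:-] out:P1(v=0); bubbles=2
Tick 6: [PARSE:P4(v=14,ok=F), VALIDATE:-, TRANSFORM:P3(v=0,ok=F), EMIT:P2(v=60,ok=T)] out:-; bubbles=1
Tick 7: [PARSE:P5(v=5,ok=F), VALIDATE:P4(v=14,ok=T), TRANSFORM:-, EMIT:P3(v=0,ok=F)] out:P2(v=60); bubbles=1
Tick 8: [PARSE:-, VALIDATE:P5(v=5,ok=F), TRANSFORM:P4(v=56,ok=T), EMIT:-] out:P3(v=0); bubbles=2
Tick 9: [PARSE:-, VALIDATE:-, TRANSFORM:P5(v=0,ok=F), EMIT:P4(v=56,ok=T)] out:-; bubbles=2
Tick 10: [PARSE:-, VALIDATE:-, TRANSFORM:-, EMIT:P5(v=0,ok=F)] out:P4(v=56); bubbles=3
Tick 11: [PARSE:-, VALIDATE:-, TRANSFORM:-, EMIT:-] out:P5(v=0); bubbles=4
Total bubble-slots: 24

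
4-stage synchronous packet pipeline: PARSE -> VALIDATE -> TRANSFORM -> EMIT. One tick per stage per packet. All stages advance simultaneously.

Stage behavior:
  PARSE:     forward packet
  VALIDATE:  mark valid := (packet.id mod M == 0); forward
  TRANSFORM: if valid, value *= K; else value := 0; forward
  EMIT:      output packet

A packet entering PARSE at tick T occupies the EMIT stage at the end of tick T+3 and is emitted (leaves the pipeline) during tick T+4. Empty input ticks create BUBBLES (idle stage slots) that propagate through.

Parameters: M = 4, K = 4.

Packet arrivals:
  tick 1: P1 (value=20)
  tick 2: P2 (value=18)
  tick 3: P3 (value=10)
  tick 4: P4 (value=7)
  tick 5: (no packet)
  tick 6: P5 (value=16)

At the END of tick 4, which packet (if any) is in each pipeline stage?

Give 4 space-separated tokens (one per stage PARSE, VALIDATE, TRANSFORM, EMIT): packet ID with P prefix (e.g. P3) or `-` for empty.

Tick 1: [PARSE:P1(v=20,ok=F), VALIDATE:-, TRANSFORM:-, EMIT:-] out:-; in:P1
Tick 2: [PARSE:P2(v=18,ok=F), VALIDATE:P1(v=20,ok=F), TRANSFORM:-, EMIT:-] out:-; in:P2
Tick 3: [PARSE:P3(v=10,ok=F), VALIDATE:P2(v=18,ok=F), TRANSFORM:P1(v=0,ok=F), EMIT:-] out:-; in:P3
Tick 4: [PARSE:P4(v=7,ok=F), VALIDATE:P3(v=10,ok=F), TRANSFORM:P2(v=0,ok=F), EMIT:P1(v=0,ok=F)] out:-; in:P4
At end of tick 4: ['P4', 'P3', 'P2', 'P1']

Answer: P4 P3 P2 P1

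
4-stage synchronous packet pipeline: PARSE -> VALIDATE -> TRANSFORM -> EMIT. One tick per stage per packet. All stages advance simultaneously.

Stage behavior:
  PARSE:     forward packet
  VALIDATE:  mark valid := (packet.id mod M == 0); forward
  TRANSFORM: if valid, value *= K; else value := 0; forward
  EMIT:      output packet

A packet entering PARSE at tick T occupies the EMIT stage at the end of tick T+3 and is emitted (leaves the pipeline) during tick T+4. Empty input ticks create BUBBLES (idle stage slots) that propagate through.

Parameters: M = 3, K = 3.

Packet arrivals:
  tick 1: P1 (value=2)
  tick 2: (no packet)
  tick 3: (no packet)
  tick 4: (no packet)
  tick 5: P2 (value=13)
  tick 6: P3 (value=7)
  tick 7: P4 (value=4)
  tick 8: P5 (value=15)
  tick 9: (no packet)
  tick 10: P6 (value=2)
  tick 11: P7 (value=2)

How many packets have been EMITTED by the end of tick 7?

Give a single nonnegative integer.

Answer: 1

Derivation:
Tick 1: [PARSE:P1(v=2,ok=F), VALIDATE:-, TRANSFORM:-, EMIT:-] out:-; in:P1
Tick 2: [PARSE:-, VALIDATE:P1(v=2,ok=F), TRANSFORM:-, EMIT:-] out:-; in:-
Tick 3: [PARSE:-, VALIDATE:-, TRANSFORM:P1(v=0,ok=F), EMIT:-] out:-; in:-
Tick 4: [PARSE:-, VALIDATE:-, TRANSFORM:-, EMIT:P1(v=0,ok=F)] out:-; in:-
Tick 5: [PARSE:P2(v=13,ok=F), VALIDATE:-, TRANSFORM:-, EMIT:-] out:P1(v=0); in:P2
Tick 6: [PARSE:P3(v=7,ok=F), VALIDATE:P2(v=13,ok=F), TRANSFORM:-, EMIT:-] out:-; in:P3
Tick 7: [PARSE:P4(v=4,ok=F), VALIDATE:P3(v=7,ok=T), TRANSFORM:P2(v=0,ok=F), EMIT:-] out:-; in:P4
Emitted by tick 7: ['P1']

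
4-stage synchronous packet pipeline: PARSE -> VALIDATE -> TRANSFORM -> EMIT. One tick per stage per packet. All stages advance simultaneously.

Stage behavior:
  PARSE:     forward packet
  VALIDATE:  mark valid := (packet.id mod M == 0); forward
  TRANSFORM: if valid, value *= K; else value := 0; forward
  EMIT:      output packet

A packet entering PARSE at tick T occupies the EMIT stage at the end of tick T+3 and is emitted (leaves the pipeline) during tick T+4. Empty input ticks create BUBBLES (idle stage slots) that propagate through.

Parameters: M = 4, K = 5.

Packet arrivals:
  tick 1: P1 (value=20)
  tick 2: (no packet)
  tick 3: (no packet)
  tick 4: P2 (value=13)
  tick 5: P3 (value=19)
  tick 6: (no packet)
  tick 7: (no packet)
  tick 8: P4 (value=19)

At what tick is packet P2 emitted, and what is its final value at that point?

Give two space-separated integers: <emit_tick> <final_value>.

Tick 1: [PARSE:P1(v=20,ok=F), VALIDATE:-, TRANSFORM:-, EMIT:-] out:-; in:P1
Tick 2: [PARSE:-, VALIDATE:P1(v=20,ok=F), TRANSFORM:-, EMIT:-] out:-; in:-
Tick 3: [PARSE:-, VALIDATE:-, TRANSFORM:P1(v=0,ok=F), EMIT:-] out:-; in:-
Tick 4: [PARSE:P2(v=13,ok=F), VALIDATE:-, TRANSFORM:-, EMIT:P1(v=0,ok=F)] out:-; in:P2
Tick 5: [PARSE:P3(v=19,ok=F), VALIDATE:P2(v=13,ok=F), TRANSFORM:-, EMIT:-] out:P1(v=0); in:P3
Tick 6: [PARSE:-, VALIDATE:P3(v=19,ok=F), TRANSFORM:P2(v=0,ok=F), EMIT:-] out:-; in:-
Tick 7: [PARSE:-, VALIDATE:-, TRANSFORM:P3(v=0,ok=F), EMIT:P2(v=0,ok=F)] out:-; in:-
Tick 8: [PARSE:P4(v=19,ok=F), VALIDATE:-, TRANSFORM:-, EMIT:P3(v=0,ok=F)] out:P2(v=0); in:P4
Tick 9: [PARSE:-, VALIDATE:P4(v=19,ok=T), TRANSFORM:-, EMIT:-] out:P3(v=0); in:-
Tick 10: [PARSE:-, VALIDATE:-, TRANSFORM:P4(v=95,ok=T), EMIT:-] out:-; in:-
Tick 11: [PARSE:-, VALIDATE:-, TRANSFORM:-, EMIT:P4(v=95,ok=T)] out:-; in:-
Tick 12: [PARSE:-, VALIDATE:-, TRANSFORM:-, EMIT:-] out:P4(v=95); in:-
P2: arrives tick 4, valid=False (id=2, id%4=2), emit tick 8, final value 0

Answer: 8 0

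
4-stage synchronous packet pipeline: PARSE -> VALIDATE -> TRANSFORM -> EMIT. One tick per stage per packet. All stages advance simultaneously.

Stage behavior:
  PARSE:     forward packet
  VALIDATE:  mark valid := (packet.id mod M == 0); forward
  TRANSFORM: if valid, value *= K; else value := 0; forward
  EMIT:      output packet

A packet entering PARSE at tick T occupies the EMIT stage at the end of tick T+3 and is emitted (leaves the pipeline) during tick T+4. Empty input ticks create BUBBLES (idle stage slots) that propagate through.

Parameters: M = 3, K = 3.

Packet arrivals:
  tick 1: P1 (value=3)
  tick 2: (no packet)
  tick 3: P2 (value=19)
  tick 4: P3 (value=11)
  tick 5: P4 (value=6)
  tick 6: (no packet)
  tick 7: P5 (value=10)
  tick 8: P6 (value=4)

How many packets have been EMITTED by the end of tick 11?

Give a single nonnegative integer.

Answer: 5

Derivation:
Tick 1: [PARSE:P1(v=3,ok=F), VALIDATE:-, TRANSFORM:-, EMIT:-] out:-; in:P1
Tick 2: [PARSE:-, VALIDATE:P1(v=3,ok=F), TRANSFORM:-, EMIT:-] out:-; in:-
Tick 3: [PARSE:P2(v=19,ok=F), VALIDATE:-, TRANSFORM:P1(v=0,ok=F), EMIT:-] out:-; in:P2
Tick 4: [PARSE:P3(v=11,ok=F), VALIDATE:P2(v=19,ok=F), TRANSFORM:-, EMIT:P1(v=0,ok=F)] out:-; in:P3
Tick 5: [PARSE:P4(v=6,ok=F), VALIDATE:P3(v=11,ok=T), TRANSFORM:P2(v=0,ok=F), EMIT:-] out:P1(v=0); in:P4
Tick 6: [PARSE:-, VALIDATE:P4(v=6,ok=F), TRANSFORM:P3(v=33,ok=T), EMIT:P2(v=0,ok=F)] out:-; in:-
Tick 7: [PARSE:P5(v=10,ok=F), VALIDATE:-, TRANSFORM:P4(v=0,ok=F), EMIT:P3(v=33,ok=T)] out:P2(v=0); in:P5
Tick 8: [PARSE:P6(v=4,ok=F), VALIDATE:P5(v=10,ok=F), TRANSFORM:-, EMIT:P4(v=0,ok=F)] out:P3(v=33); in:P6
Tick 9: [PARSE:-, VALIDATE:P6(v=4,ok=T), TRANSFORM:P5(v=0,ok=F), EMIT:-] out:P4(v=0); in:-
Tick 10: [PARSE:-, VALIDATE:-, TRANSFORM:P6(v=12,ok=T), EMIT:P5(v=0,ok=F)] out:-; in:-
Tick 11: [PARSE:-, VALIDATE:-, TRANSFORM:-, EMIT:P6(v=12,ok=T)] out:P5(v=0); in:-
Emitted by tick 11: ['P1', 'P2', 'P3', 'P4', 'P5']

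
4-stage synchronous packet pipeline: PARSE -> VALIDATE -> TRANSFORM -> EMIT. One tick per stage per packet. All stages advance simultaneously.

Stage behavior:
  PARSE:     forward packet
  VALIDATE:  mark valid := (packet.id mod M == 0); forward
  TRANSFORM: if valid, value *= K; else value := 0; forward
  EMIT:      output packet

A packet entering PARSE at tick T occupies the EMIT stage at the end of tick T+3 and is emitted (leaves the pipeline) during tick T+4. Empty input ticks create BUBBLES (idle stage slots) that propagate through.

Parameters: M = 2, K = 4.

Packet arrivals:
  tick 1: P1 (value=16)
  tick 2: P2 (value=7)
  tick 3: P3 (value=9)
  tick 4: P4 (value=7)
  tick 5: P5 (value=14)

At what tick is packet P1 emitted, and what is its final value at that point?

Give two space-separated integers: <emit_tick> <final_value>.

Answer: 5 0

Derivation:
Tick 1: [PARSE:P1(v=16,ok=F), VALIDATE:-, TRANSFORM:-, EMIT:-] out:-; in:P1
Tick 2: [PARSE:P2(v=7,ok=F), VALIDATE:P1(v=16,ok=F), TRANSFORM:-, EMIT:-] out:-; in:P2
Tick 3: [PARSE:P3(v=9,ok=F), VALIDATE:P2(v=7,ok=T), TRANSFORM:P1(v=0,ok=F), EMIT:-] out:-; in:P3
Tick 4: [PARSE:P4(v=7,ok=F), VALIDATE:P3(v=9,ok=F), TRANSFORM:P2(v=28,ok=T), EMIT:P1(v=0,ok=F)] out:-; in:P4
Tick 5: [PARSE:P5(v=14,ok=F), VALIDATE:P4(v=7,ok=T), TRANSFORM:P3(v=0,ok=F), EMIT:P2(v=28,ok=T)] out:P1(v=0); in:P5
Tick 6: [PARSE:-, VALIDATE:P5(v=14,ok=F), TRANSFORM:P4(v=28,ok=T), EMIT:P3(v=0,ok=F)] out:P2(v=28); in:-
Tick 7: [PARSE:-, VALIDATE:-, TRANSFORM:P5(v=0,ok=F), EMIT:P4(v=28,ok=T)] out:P3(v=0); in:-
Tick 8: [PARSE:-, VALIDATE:-, TRANSFORM:-, EMIT:P5(v=0,ok=F)] out:P4(v=28); in:-
Tick 9: [PARSE:-, VALIDATE:-, TRANSFORM:-, EMIT:-] out:P5(v=0); in:-
P1: arrives tick 1, valid=False (id=1, id%2=1), emit tick 5, final value 0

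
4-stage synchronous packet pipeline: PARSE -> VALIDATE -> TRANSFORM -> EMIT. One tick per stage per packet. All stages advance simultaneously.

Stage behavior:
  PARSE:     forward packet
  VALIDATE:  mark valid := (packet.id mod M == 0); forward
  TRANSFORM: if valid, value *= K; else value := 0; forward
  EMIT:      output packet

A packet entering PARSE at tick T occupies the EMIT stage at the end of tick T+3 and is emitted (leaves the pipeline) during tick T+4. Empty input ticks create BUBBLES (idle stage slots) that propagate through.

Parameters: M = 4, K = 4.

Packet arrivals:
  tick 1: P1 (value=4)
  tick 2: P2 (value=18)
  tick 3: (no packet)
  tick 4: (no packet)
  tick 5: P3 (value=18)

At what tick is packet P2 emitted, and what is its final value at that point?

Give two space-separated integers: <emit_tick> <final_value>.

Tick 1: [PARSE:P1(v=4,ok=F), VALIDATE:-, TRANSFORM:-, EMIT:-] out:-; in:P1
Tick 2: [PARSE:P2(v=18,ok=F), VALIDATE:P1(v=4,ok=F), TRANSFORM:-, EMIT:-] out:-; in:P2
Tick 3: [PARSE:-, VALIDATE:P2(v=18,ok=F), TRANSFORM:P1(v=0,ok=F), EMIT:-] out:-; in:-
Tick 4: [PARSE:-, VALIDATE:-, TRANSFORM:P2(v=0,ok=F), EMIT:P1(v=0,ok=F)] out:-; in:-
Tick 5: [PARSE:P3(v=18,ok=F), VALIDATE:-, TRANSFORM:-, EMIT:P2(v=0,ok=F)] out:P1(v=0); in:P3
Tick 6: [PARSE:-, VALIDATE:P3(v=18,ok=F), TRANSFORM:-, EMIT:-] out:P2(v=0); in:-
Tick 7: [PARSE:-, VALIDATE:-, TRANSFORM:P3(v=0,ok=F), EMIT:-] out:-; in:-
Tick 8: [PARSE:-, VALIDATE:-, TRANSFORM:-, EMIT:P3(v=0,ok=F)] out:-; in:-
Tick 9: [PARSE:-, VALIDATE:-, TRANSFORM:-, EMIT:-] out:P3(v=0); in:-
P2: arrives tick 2, valid=False (id=2, id%4=2), emit tick 6, final value 0

Answer: 6 0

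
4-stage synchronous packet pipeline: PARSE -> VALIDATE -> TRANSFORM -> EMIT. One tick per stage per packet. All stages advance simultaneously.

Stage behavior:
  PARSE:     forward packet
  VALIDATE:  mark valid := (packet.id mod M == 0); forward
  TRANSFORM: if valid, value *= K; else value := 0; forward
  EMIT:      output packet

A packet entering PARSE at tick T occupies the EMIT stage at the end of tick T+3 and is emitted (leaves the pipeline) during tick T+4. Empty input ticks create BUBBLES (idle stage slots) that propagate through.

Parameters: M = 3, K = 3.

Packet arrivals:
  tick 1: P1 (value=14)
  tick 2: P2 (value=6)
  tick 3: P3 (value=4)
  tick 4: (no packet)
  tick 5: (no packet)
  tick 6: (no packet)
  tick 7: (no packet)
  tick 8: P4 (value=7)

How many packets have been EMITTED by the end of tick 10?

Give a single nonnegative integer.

Answer: 3

Derivation:
Tick 1: [PARSE:P1(v=14,ok=F), VALIDATE:-, TRANSFORM:-, EMIT:-] out:-; in:P1
Tick 2: [PARSE:P2(v=6,ok=F), VALIDATE:P1(v=14,ok=F), TRANSFORM:-, EMIT:-] out:-; in:P2
Tick 3: [PARSE:P3(v=4,ok=F), VALIDATE:P2(v=6,ok=F), TRANSFORM:P1(v=0,ok=F), EMIT:-] out:-; in:P3
Tick 4: [PARSE:-, VALIDATE:P3(v=4,ok=T), TRANSFORM:P2(v=0,ok=F), EMIT:P1(v=0,ok=F)] out:-; in:-
Tick 5: [PARSE:-, VALIDATE:-, TRANSFORM:P3(v=12,ok=T), EMIT:P2(v=0,ok=F)] out:P1(v=0); in:-
Tick 6: [PARSE:-, VALIDATE:-, TRANSFORM:-, EMIT:P3(v=12,ok=T)] out:P2(v=0); in:-
Tick 7: [PARSE:-, VALIDATE:-, TRANSFORM:-, EMIT:-] out:P3(v=12); in:-
Tick 8: [PARSE:P4(v=7,ok=F), VALIDATE:-, TRANSFORM:-, EMIT:-] out:-; in:P4
Tick 9: [PARSE:-, VALIDATE:P4(v=7,ok=F), TRANSFORM:-, EMIT:-] out:-; in:-
Tick 10: [PARSE:-, VALIDATE:-, TRANSFORM:P4(v=0,ok=F), EMIT:-] out:-; in:-
Emitted by tick 10: ['P1', 'P2', 'P3']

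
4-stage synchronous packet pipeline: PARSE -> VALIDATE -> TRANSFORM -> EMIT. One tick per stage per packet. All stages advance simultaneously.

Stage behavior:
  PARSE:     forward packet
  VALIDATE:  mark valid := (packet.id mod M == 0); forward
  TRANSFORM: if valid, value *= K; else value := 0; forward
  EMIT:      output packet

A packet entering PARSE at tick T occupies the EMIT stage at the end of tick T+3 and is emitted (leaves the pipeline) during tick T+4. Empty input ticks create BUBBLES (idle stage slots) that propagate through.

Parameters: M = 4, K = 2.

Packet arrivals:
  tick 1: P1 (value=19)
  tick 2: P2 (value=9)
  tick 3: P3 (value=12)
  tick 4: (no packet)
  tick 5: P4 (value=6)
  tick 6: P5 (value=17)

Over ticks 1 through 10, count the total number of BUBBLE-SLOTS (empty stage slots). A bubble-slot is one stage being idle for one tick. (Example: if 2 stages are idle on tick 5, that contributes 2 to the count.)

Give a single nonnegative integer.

Answer: 20

Derivation:
Tick 1: [PARSE:P1(v=19,ok=F), VALIDATE:-, TRANSFORM:-, EMIT:-] out:-; bubbles=3
Tick 2: [PARSE:P2(v=9,ok=F), VALIDATE:P1(v=19,ok=F), TRANSFORM:-, EMIT:-] out:-; bubbles=2
Tick 3: [PARSE:P3(v=12,ok=F), VALIDATE:P2(v=9,ok=F), TRANSFORM:P1(v=0,ok=F), EMIT:-] out:-; bubbles=1
Tick 4: [PARSE:-, VALIDATE:P3(v=12,ok=F), TRANSFORM:P2(v=0,ok=F), EMIT:P1(v=0,ok=F)] out:-; bubbles=1
Tick 5: [PARSE:P4(v=6,ok=F), VALIDATE:-, TRANSFORM:P3(v=0,ok=F), EMIT:P2(v=0,ok=F)] out:P1(v=0); bubbles=1
Tick 6: [PARSE:P5(v=17,ok=F), VALIDATE:P4(v=6,ok=T), TRANSFORM:-, EMIT:P3(v=0,ok=F)] out:P2(v=0); bubbles=1
Tick 7: [PARSE:-, VALIDATE:P5(v=17,ok=F), TRANSFORM:P4(v=12,ok=T), EMIT:-] out:P3(v=0); bubbles=2
Tick 8: [PARSE:-, VALIDATE:-, TRANSFORM:P5(v=0,ok=F), EMIT:P4(v=12,ok=T)] out:-; bubbles=2
Tick 9: [PARSE:-, VALIDATE:-, TRANSFORM:-, EMIT:P5(v=0,ok=F)] out:P4(v=12); bubbles=3
Tick 10: [PARSE:-, VALIDATE:-, TRANSFORM:-, EMIT:-] out:P5(v=0); bubbles=4
Total bubble-slots: 20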